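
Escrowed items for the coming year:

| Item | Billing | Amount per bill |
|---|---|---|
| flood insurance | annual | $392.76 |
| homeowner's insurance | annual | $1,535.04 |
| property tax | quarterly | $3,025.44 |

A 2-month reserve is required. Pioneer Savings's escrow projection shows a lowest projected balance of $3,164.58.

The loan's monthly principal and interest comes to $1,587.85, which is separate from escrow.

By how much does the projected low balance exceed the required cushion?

Flood insurance — $392.76 per year
Homeowner's insurance — $1,535.04 per year
Property tax — $3,025.44 × 4 = $12,101.76 per year
Total annual escrow = $392.76 + $1,535.04 + $12,101.76 = $14,029.56
Base monthly escrow = $14,029.56 ÷ 12 = $1,169.13
Cushion = 2 × $1,169.13 = $2,338.26
Excess over cushion: $3,164.58 − $2,338.26 = $826.32

$826.32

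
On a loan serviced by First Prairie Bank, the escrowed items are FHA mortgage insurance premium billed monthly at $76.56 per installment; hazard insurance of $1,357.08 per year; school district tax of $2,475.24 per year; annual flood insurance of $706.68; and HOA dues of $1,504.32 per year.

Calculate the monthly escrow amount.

FHA mortgage insurance premium: $76.56 × 12 = $918.72
Hazard insurance: $1,357.08
School district tax: $2,475.24
Flood insurance: $706.68
HOA dues: $1,504.32
Combined annual = $6,962.04
Monthly = $6,962.04 ÷ 12 = $580.17

$580.17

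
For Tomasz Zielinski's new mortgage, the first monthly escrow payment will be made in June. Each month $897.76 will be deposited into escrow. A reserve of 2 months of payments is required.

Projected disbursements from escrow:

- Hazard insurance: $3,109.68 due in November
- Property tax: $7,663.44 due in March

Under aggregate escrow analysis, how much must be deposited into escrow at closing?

Cushion = 2 × $897.76 = $1,795.52
Trial balance (start $0, +$897.76 each month, − disbursements):
  Jun: +$897.76 → $897.76
  Jul: +$897.76 → $1,795.52
  Aug: +$897.76 → $2,693.28
  Sep: +$897.76 → $3,591.04
  Oct: +$897.76 → $4,488.80
  Nov: +$897.76 − $3,109.68 → $2,276.88
  Dec: +$897.76 → $3,174.64
  Jan: +$897.76 → $4,072.40
  Feb: +$897.76 → $4,970.16
  Mar: +$897.76 − $7,663.44 → -$1,795.52
  Apr: +$897.76 → -$897.76
  May: +$897.76 → $0.00
Lowest trial balance = -$1,795.52 (Mar)
Initial deposit = cushion − low point = $1,795.52 − (-$1,795.52) = $3,591.04

$3,591.04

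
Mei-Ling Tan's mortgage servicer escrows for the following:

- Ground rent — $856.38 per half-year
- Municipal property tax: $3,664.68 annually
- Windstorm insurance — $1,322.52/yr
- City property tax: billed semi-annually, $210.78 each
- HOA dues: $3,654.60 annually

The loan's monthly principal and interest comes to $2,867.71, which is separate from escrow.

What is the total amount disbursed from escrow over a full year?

$10,776.12

Ground rent — $856.38 × 2 = $1,712.76 annually
Municipal property tax — $3,664.68 annually
Windstorm insurance — $1,322.52 annually
City property tax — $210.78 × 2 = $421.56 annually
HOA dues — $3,654.60 annually
Total per year = $10,776.12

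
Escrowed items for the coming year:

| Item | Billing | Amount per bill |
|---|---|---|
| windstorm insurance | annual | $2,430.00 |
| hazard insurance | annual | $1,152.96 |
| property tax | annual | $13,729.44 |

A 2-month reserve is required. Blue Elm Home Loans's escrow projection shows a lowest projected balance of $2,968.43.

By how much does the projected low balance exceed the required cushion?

$83.03

Windstorm insurance = $2,430.00 per year
Hazard insurance = $1,152.96 per year
Property tax = $13,729.44 per year
Total per year = $17,312.40
Per month = $17,312.40 ÷ 12 = $1,442.70
Required reserve = 2 × $1,442.70 = $2,885.40
Surplus = $2,968.43 − $2,885.40 = $83.03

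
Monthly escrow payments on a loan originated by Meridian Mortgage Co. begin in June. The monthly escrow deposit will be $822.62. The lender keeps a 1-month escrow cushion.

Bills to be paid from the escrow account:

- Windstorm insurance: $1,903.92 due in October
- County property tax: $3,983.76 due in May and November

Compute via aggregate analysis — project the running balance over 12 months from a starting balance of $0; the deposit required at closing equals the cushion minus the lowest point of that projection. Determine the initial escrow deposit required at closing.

$1,774.58

Cushion = 1 × $822.62 = $822.62
Trial balance (start $0, +$822.62 each month, − disbursements):
  Jun: +$822.62 → $822.62
  Jul: +$822.62 → $1,645.24
  Aug: +$822.62 → $2,467.86
  Sep: +$822.62 → $3,290.48
  Oct: +$822.62 − $1,903.92 → $2,209.18
  Nov: +$822.62 − $3,983.76 → -$951.96
  Dec: +$822.62 → -$129.34
  Jan: +$822.62 → $693.28
  Feb: +$822.62 → $1,515.90
  Mar: +$822.62 → $2,338.52
  Apr: +$822.62 → $3,161.14
  May: +$822.62 − $3,983.76 → $0.00
Lowest trial balance = -$951.96 (Nov)
Initial deposit = cushion − low point = $822.62 − (-$951.96) = $1,774.58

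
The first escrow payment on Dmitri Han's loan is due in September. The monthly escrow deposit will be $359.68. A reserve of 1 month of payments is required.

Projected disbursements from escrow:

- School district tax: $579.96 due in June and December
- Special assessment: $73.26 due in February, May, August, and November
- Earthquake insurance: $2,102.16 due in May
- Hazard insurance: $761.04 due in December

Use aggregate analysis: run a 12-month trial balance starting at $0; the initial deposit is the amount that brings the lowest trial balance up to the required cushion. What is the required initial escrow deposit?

$1,005.78

Cushion = 1 × $359.68 = $359.68
Trial balance (start $0, +$359.68 each month, − disbursements):
  Sep: +$359.68 → $359.68
  Oct: +$359.68 → $719.36
  Nov: +$359.68 − $73.26 → $1,005.78
  Dec: +$359.68 − $1,341.00 → $24.46
  Jan: +$359.68 → $384.14
  Feb: +$359.68 − $73.26 → $670.56
  Mar: +$359.68 → $1,030.24
  Apr: +$359.68 → $1,389.92
  May: +$359.68 − $2,175.42 → -$425.82
  Jun: +$359.68 − $579.96 → -$646.10
  Jul: +$359.68 → -$286.42
  Aug: +$359.68 − $73.26 → $0.00
Lowest trial balance = -$646.10 (Jun)
Initial deposit = cushion − low point = $359.68 − (-$646.10) = $1,005.78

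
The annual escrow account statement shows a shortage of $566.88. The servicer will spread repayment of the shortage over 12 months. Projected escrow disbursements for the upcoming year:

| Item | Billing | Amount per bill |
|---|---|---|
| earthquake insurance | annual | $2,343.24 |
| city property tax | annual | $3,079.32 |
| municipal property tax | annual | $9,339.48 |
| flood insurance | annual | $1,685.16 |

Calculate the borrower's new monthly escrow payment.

Earthquake insurance — $2,343.24/yr
City property tax — $3,079.32/yr
Municipal property tax — $9,339.48/yr
Flood insurance — $1,685.16/yr
Annual escrow total = $2,343.24 + $3,079.32 + $9,339.48 + $1,685.16 = $16,447.20
Base monthly escrow = $16,447.20 ÷ 12 = $1,370.60
Shortage per month = $566.88 / 12 = $47.24
Adjusted monthly = $1,370.60 + $47.24 = $1,417.84

$1,417.84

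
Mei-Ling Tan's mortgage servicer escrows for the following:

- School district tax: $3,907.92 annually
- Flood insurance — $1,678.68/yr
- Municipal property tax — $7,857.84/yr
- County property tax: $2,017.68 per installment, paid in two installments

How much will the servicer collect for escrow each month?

$1,456.65

School district tax = $3,907.92/yr
Flood insurance = $1,678.68/yr
Municipal property tax = $7,857.84/yr
County property tax = $2,017.68 × 2 = $4,035.36/yr
Total per year = $3,907.92 + $1,678.68 + $7,857.84 + $4,035.36 = $17,479.80
Monthly = $17,479.80 / 12 = $1,456.65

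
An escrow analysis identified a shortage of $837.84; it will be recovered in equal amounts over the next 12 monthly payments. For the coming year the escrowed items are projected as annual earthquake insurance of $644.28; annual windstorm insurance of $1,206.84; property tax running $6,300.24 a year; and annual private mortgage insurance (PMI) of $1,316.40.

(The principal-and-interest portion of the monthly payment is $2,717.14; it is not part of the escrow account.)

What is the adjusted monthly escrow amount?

$858.80

Earthquake insurance = $644.28/yr
Windstorm insurance = $1,206.84/yr
Property tax = $6,300.24/yr
Private mortgage insurance (PMI) = $1,316.40/yr
Combined annual = $9,467.76
Monthly escrow = $9,467.76 / 12 = $788.98
Shortage spread = $837.84 / 12 = $69.82/mo
Adjusted monthly = $788.98 + $69.82 = $858.80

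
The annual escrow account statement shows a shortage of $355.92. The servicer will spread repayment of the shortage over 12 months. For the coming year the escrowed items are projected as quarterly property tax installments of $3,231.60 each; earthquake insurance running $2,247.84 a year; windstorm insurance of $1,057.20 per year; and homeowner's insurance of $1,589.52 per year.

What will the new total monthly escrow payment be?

$1,514.74

Property tax = $3,231.60 × 4 = $12,926.40 annually
Earthquake insurance = $2,247.84 annually
Windstorm insurance = $1,057.20 annually
Homeowner's insurance = $1,589.52 annually
Combined annual = $12,926.40 + $2,247.84 + $1,057.20 + $1,589.52 = $17,820.96
Monthly = $17,820.96 ÷ 12 = $1,485.08
Monthly shortage recovery: $355.92 / 12 = $29.66
Adjusted monthly = $1,485.08 + $29.66 = $1,514.74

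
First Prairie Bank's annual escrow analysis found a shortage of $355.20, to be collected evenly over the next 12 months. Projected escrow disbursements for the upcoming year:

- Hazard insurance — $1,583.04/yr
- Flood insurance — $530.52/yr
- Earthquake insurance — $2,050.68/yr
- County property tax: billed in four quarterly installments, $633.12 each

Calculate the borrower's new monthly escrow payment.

$587.66

Hazard insurance — $1,583.04/yr
Flood insurance — $530.52/yr
Earthquake insurance — $2,050.68/yr
County property tax — $633.12 × 4 = $2,532.48/yr
Annual escrow total = $1,583.04 + $530.52 + $2,050.68 + $2,532.48 = $6,696.72
Monthly = $6,696.72 / 12 = $558.06
Shortage per month = $355.20 ÷ 12 = $29.60
Adjusted monthly = $558.06 + $29.60 = $587.66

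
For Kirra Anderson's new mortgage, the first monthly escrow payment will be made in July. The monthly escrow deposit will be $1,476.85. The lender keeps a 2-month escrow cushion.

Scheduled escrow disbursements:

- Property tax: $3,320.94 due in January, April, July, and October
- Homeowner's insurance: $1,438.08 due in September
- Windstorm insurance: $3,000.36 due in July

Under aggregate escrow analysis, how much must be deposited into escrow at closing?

Cushion = 2 × $1,476.85 = $2,953.70
Trial balance (start $0, +$1,476.85 each month, − disbursements):
  Jul: +$1,476.85 − $6,321.30 → -$4,844.45
  Aug: +$1,476.85 → -$3,367.60
  Sep: +$1,476.85 − $1,438.08 → -$3,328.83
  Oct: +$1,476.85 − $3,320.94 → -$5,172.92
  Nov: +$1,476.85 → -$3,696.07
  Dec: +$1,476.85 → -$2,219.22
  Jan: +$1,476.85 − $3,320.94 → -$4,063.31
  Feb: +$1,476.85 → -$2,586.46
  Mar: +$1,476.85 → -$1,109.61
  Apr: +$1,476.85 − $3,320.94 → -$2,953.70
  May: +$1,476.85 → -$1,476.85
  Jun: +$1,476.85 → $0.00
Lowest trial balance = -$5,172.92 (Oct)
Initial deposit = cushion − low point = $2,953.70 − (-$5,172.92) = $8,126.62

$8,126.62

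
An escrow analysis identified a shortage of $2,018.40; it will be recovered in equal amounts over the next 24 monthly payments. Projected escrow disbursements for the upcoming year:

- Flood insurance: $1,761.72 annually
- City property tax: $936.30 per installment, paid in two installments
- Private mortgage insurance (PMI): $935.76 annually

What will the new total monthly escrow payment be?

$464.94

Flood insurance: $1,761.72 per year
City property tax: $936.30 × 2 = $1,872.60 per year
Private mortgage insurance (PMI): $935.76 per year
Total annual escrow = $4,570.08
Monthly escrow = $4,570.08 ÷ 12 = $380.84
Monthly shortage recovery: $2,018.40 / 24 = $84.10
Adjusted monthly = $380.84 + $84.10 = $464.94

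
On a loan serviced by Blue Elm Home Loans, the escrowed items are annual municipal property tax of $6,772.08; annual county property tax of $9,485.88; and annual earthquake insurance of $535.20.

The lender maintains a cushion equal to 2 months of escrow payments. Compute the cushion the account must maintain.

Municipal property tax — $6,772.08 annually
County property tax — $9,485.88 annually
Earthquake insurance — $535.20 annually
Annual escrow total = $6,772.08 + $9,485.88 + $535.20 = $16,793.16
Base monthly escrow = $16,793.16 ÷ 12 = $1,399.43
Reserve = 2 × $1,399.43 = $2,798.86

$2,798.86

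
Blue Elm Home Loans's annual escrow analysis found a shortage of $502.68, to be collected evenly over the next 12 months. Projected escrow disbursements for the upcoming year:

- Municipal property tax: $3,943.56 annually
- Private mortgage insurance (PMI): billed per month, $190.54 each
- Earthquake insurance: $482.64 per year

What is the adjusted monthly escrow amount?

$601.28

Municipal property tax: $3,943.56/yr
Private mortgage insurance (PMI): $190.54 × 12 = $2,286.48/yr
Earthquake insurance: $482.64/yr
Combined annual = $3,943.56 + $2,286.48 + $482.64 = $6,712.68
Base monthly escrow = $6,712.68 / 12 = $559.39
Monthly shortage recovery: $502.68 ÷ 12 = $41.89
New monthly escrow = $559.39 + $41.89 = $601.28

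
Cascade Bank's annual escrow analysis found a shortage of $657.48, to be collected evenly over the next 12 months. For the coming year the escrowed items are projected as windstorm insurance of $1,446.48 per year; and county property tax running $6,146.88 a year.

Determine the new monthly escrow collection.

Windstorm insurance — $1,446.48 annually
County property tax — $6,146.88 annually
Total annual escrow = $7,593.36
Per month = $7,593.36 / 12 = $632.78
Shortage per month = $657.48 / 12 = $54.79
New monthly escrow = $632.78 + $54.79 = $687.57

$687.57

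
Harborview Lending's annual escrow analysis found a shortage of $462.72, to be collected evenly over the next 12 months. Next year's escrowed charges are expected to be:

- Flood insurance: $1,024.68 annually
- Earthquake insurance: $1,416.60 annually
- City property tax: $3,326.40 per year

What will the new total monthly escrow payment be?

$519.20

Flood insurance = $1,024.68
Earthquake insurance = $1,416.60
City property tax = $3,326.40
Total annual escrow = $5,767.68
Base monthly escrow = $5,767.68 / 12 = $480.64
Shortage spread = $462.72 ÷ 12 = $38.56/mo
Adjusted monthly = $480.64 + $38.56 = $519.20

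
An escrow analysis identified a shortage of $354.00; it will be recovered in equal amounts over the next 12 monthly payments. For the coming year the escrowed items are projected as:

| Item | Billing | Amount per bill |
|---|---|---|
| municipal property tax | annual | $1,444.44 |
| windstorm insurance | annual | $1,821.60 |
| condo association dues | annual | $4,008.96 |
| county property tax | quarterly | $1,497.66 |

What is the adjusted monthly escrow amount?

$1,134.97

Municipal property tax — $1,444.44 annually
Windstorm insurance — $1,821.60 annually
Condo association dues — $4,008.96 annually
County property tax — $1,497.66 × 4 = $5,990.64 annually
Yearly total = $13,265.64
Base monthly escrow = $13,265.64 ÷ 12 = $1,105.47
Shortage per month = $354.00 / 12 = $29.50
New monthly escrow = $1,105.47 + $29.50 = $1,134.97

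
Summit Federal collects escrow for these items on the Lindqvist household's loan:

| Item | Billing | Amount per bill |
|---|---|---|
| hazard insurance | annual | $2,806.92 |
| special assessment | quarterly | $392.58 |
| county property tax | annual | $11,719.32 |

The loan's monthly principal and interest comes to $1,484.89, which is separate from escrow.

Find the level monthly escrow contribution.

$1,341.38

Hazard insurance = $2,806.92
Special assessment = $392.58 × 4 = $1,570.32
County property tax = $11,719.32
Total annual escrow = $2,806.92 + $1,570.32 + $11,719.32 = $16,096.56
Monthly escrow = $16,096.56 ÷ 12 = $1,341.38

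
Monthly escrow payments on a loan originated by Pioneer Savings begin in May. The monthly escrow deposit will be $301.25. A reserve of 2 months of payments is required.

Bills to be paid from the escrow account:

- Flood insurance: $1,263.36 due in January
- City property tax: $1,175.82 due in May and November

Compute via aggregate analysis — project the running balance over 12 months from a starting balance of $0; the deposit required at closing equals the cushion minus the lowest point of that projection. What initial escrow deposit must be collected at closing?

$1,506.25

Cushion = 2 × $301.25 = $602.50
Trial balance (start $0, +$301.25 each month, − disbursements):
  May: +$301.25 − $1,175.82 → -$874.57
  Jun: +$301.25 → -$573.32
  Jul: +$301.25 → -$272.07
  Aug: +$301.25 → $29.18
  Sep: +$301.25 → $330.43
  Oct: +$301.25 → $631.68
  Nov: +$301.25 − $1,175.82 → -$242.89
  Dec: +$301.25 → $58.36
  Jan: +$301.25 − $1,263.36 → -$903.75
  Feb: +$301.25 → -$602.50
  Mar: +$301.25 → -$301.25
  Apr: +$301.25 → $0.00
Lowest trial balance = -$903.75 (Jan)
Initial deposit = cushion − low point = $602.50 − (-$903.75) = $1,506.25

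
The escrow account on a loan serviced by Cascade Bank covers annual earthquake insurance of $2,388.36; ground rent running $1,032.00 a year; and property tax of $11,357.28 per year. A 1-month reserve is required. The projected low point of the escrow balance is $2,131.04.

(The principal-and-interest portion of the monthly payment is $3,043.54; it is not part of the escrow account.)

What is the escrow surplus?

Earthquake insurance — $2,388.36 per year
Ground rent — $1,032.00 per year
Property tax — $11,357.28 per year
Annual escrow total = $14,777.64
Base monthly escrow = $14,777.64 ÷ 12 = $1,231.47
Required cushion = 1 × $1,231.47 = $1,231.47
Surplus = $2,131.04 − $1,231.47 = $899.57

$899.57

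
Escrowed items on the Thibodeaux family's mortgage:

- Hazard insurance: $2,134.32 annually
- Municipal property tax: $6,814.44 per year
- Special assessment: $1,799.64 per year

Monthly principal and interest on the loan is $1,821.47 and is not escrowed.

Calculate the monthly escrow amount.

Hazard insurance — $2,134.32 annually
Municipal property tax — $6,814.44 annually
Special assessment — $1,799.64 annually
Total annual escrow = $10,748.40
Base monthly escrow = $10,748.40 ÷ 12 = $895.70

$895.70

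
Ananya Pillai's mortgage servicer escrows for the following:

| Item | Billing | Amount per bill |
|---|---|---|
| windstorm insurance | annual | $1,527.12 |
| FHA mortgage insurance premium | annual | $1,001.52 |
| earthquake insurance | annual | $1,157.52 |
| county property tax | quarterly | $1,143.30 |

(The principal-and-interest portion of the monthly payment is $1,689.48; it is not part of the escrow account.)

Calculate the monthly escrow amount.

$688.28

Windstorm insurance = $1,527.12 per year
FHA mortgage insurance premium = $1,001.52 per year
Earthquake insurance = $1,157.52 per year
County property tax = $1,143.30 × 4 = $4,573.20 per year
Annual escrow total = $1,527.12 + $1,001.52 + $1,157.52 + $4,573.20 = $8,259.36
Monthly escrow = $8,259.36 / 12 = $688.28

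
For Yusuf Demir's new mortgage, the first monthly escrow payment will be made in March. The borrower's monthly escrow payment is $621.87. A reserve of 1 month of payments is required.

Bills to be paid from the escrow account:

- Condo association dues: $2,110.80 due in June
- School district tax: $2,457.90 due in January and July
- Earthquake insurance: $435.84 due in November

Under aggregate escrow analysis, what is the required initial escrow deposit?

Cushion = 1 × $621.87 = $621.87
Trial balance (start $0, +$621.87 each month, − disbursements):
  Mar: +$621.87 → $621.87
  Apr: +$621.87 → $1,243.74
  May: +$621.87 → $1,865.61
  Jun: +$621.87 − $2,110.80 → $376.68
  Jul: +$621.87 − $2,457.90 → -$1,459.35
  Aug: +$621.87 → -$837.48
  Sep: +$621.87 → -$215.61
  Oct: +$621.87 → $406.26
  Nov: +$621.87 − $435.84 → $592.29
  Dec: +$621.87 → $1,214.16
  Jan: +$621.87 − $2,457.90 → -$621.87
  Feb: +$621.87 → $0.00
Lowest trial balance = -$1,459.35 (Jul)
Initial deposit = cushion − low point = $621.87 − (-$1,459.35) = $2,081.22

$2,081.22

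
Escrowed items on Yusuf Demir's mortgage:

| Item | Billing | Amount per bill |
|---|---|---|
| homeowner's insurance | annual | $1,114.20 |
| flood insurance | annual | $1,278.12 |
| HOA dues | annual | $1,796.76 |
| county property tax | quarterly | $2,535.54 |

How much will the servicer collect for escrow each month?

Homeowner's insurance — $1,114.20/yr
Flood insurance — $1,278.12/yr
HOA dues — $1,796.76/yr
County property tax — $2,535.54 × 4 = $10,142.16/yr
Total per year = $1,114.20 + $1,278.12 + $1,796.76 + $10,142.16 = $14,331.24
Per month = $14,331.24 ÷ 12 = $1,194.27

$1,194.27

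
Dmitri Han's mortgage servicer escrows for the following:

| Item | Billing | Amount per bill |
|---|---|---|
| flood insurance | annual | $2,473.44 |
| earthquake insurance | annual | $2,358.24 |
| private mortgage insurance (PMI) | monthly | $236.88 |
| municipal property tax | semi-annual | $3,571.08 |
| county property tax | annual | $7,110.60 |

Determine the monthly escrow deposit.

Flood insurance — $2,473.44 per year
Earthquake insurance — $2,358.24 per year
Private mortgage insurance (PMI) — $236.88 × 12 = $2,842.56 per year
Municipal property tax — $3,571.08 × 2 = $7,142.16 per year
County property tax — $7,110.60 per year
Total annual escrow = $2,473.44 + $2,358.24 + $2,842.56 + $7,142.16 + $7,110.60 = $21,927.00
Per month = $21,927.00 / 12 = $1,827.25

$1,827.25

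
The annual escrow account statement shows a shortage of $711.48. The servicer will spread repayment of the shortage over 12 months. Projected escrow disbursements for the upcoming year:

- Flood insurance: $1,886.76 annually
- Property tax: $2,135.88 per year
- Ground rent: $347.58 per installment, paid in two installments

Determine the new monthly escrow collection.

$452.44

Flood insurance — $1,886.76/yr
Property tax — $2,135.88/yr
Ground rent — $347.58 × 2 = $695.16/yr
Combined annual = $1,886.76 + $2,135.88 + $695.16 = $4,717.80
Per month = $4,717.80 / 12 = $393.15
Monthly shortage recovery: $711.48 ÷ 12 = $59.29
New monthly escrow = $393.15 + $59.29 = $452.44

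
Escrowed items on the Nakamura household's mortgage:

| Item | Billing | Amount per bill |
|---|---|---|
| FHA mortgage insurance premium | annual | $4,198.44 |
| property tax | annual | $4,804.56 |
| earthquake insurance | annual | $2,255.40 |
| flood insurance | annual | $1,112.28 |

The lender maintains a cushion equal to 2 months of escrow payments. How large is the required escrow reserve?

FHA mortgage insurance premium — $4,198.44 annually
Property tax — $4,804.56 annually
Earthquake insurance — $2,255.40 annually
Flood insurance — $1,112.28 annually
Combined annual = $4,198.44 + $4,804.56 + $2,255.40 + $1,112.28 = $12,370.68
Monthly escrow = $12,370.68 / 12 = $1,030.89
Required cushion = 2 × $1,030.89 = $2,061.78

$2,061.78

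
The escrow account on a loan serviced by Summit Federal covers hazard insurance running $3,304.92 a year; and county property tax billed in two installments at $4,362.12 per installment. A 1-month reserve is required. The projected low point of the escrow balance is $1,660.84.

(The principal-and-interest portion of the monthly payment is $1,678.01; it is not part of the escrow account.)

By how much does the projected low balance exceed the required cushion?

Hazard insurance = $3,304.92 per year
County property tax = $4,362.12 × 2 = $8,724.24 per year
Total per year = $3,304.92 + $8,724.24 = $12,029.16
Base monthly escrow = $12,029.16 ÷ 12 = $1,002.43
Required cushion = 1 × $1,002.43 = $1,002.43
Excess over cushion: $1,660.84 − $1,002.43 = $658.41

$658.41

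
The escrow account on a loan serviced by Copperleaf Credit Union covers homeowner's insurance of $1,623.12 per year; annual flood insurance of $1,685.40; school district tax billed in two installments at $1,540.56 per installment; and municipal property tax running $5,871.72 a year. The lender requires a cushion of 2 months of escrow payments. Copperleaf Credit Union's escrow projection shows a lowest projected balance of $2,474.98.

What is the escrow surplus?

$431.42

Homeowner's insurance: $1,623.12 per year
Flood insurance: $1,685.40 per year
School district tax: $1,540.56 × 2 = $3,081.12 per year
Municipal property tax: $5,871.72 per year
Total per year = $1,623.12 + $1,685.40 + $3,081.12 + $5,871.72 = $12,261.36
Per month = $12,261.36 / 12 = $1,021.78
Required reserve = 2 × $1,021.78 = $2,043.56
Surplus = $2,474.98 − $2,043.56 = $431.42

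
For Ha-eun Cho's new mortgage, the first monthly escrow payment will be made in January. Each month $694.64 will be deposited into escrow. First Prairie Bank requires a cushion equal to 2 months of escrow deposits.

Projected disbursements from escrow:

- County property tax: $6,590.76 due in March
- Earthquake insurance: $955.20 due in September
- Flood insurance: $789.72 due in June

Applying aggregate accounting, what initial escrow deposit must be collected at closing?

$5,896.12

Cushion = 2 × $694.64 = $1,389.28
Trial balance (start $0, +$694.64 each month, − disbursements):
  Jan: +$694.64 → $694.64
  Feb: +$694.64 → $1,389.28
  Mar: +$694.64 − $6,590.76 → -$4,506.84
  Apr: +$694.64 → -$3,812.20
  May: +$694.64 → -$3,117.56
  Jun: +$694.64 − $789.72 → -$3,212.64
  Jul: +$694.64 → -$2,518.00
  Aug: +$694.64 → -$1,823.36
  Sep: +$694.64 − $955.20 → -$2,083.92
  Oct: +$694.64 → -$1,389.28
  Nov: +$694.64 → -$694.64
  Dec: +$694.64 → $0.00
Lowest trial balance = -$4,506.84 (Mar)
Initial deposit = cushion − low point = $1,389.28 − (-$4,506.84) = $5,896.12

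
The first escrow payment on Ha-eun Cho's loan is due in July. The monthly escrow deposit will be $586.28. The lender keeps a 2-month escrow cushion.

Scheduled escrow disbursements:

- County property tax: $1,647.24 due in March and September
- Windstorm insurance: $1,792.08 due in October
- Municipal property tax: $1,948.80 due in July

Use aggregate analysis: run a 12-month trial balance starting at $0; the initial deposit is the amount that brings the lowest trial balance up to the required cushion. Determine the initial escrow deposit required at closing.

$4,215.56

Cushion = 2 × $586.28 = $1,172.56
Trial balance (start $0, +$586.28 each month, − disbursements):
  Jul: +$586.28 − $1,948.80 → -$1,362.52
  Aug: +$586.28 → -$776.24
  Sep: +$586.28 − $1,647.24 → -$1,837.20
  Oct: +$586.28 − $1,792.08 → -$3,043.00
  Nov: +$586.28 → -$2,456.72
  Dec: +$586.28 → -$1,870.44
  Jan: +$586.28 → -$1,284.16
  Feb: +$586.28 → -$697.88
  Mar: +$586.28 − $1,647.24 → -$1,758.84
  Apr: +$586.28 → -$1,172.56
  May: +$586.28 → -$586.28
  Jun: +$586.28 → $0.00
Lowest trial balance = -$3,043.00 (Oct)
Initial deposit = cushion − low point = $1,172.56 − (-$3,043.00) = $4,215.56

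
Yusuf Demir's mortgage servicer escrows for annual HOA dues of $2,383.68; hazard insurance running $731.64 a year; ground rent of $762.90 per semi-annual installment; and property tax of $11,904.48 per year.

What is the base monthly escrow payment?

$1,378.80

HOA dues = $2,383.68 per year
Hazard insurance = $731.64 per year
Ground rent = $762.90 × 2 = $1,525.80 per year
Property tax = $11,904.48 per year
Annual escrow total = $16,545.60
Monthly = $16,545.60 / 12 = $1,378.80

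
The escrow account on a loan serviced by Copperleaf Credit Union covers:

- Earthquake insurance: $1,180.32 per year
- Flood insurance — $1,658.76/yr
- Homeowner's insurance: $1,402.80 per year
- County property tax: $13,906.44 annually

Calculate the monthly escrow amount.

Earthquake insurance — $1,180.32 per year
Flood insurance — $1,658.76 per year
Homeowner's insurance — $1,402.80 per year
County property tax — $13,906.44 per year
Total per year = $1,180.32 + $1,658.76 + $1,402.80 + $13,906.44 = $18,148.32
Per month = $18,148.32 ÷ 12 = $1,512.36

$1,512.36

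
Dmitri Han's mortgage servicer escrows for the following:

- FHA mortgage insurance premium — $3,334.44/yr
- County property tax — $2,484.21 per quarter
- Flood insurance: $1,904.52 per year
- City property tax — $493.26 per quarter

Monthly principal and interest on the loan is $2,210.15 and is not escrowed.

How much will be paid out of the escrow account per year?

$17,148.84

FHA mortgage insurance premium — $3,334.44 per year
County property tax — $2,484.21 × 4 = $9,936.84 per year
Flood insurance — $1,904.52 per year
City property tax — $493.26 × 4 = $1,973.04 per year
Total per year = $3,334.44 + $9,936.84 + $1,904.52 + $1,973.04 = $17,148.84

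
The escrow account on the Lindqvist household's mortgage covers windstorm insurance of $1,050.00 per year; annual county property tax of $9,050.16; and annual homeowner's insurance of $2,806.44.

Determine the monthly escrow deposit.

$1,075.55

Windstorm insurance = $1,050.00/yr
County property tax = $9,050.16/yr
Homeowner's insurance = $2,806.44/yr
Yearly total = $12,906.60
Base monthly escrow = $12,906.60 ÷ 12 = $1,075.55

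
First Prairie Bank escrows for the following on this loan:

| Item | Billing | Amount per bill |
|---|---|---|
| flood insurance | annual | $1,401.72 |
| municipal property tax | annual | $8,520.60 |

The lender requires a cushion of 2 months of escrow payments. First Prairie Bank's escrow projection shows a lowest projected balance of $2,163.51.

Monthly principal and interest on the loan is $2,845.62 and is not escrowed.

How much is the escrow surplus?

Flood insurance — $1,401.72 annually
Municipal property tax — $8,520.60 annually
Annual escrow total = $9,922.32
Monthly escrow = $9,922.32 ÷ 12 = $826.86
Cushion = 2 × $826.86 = $1,653.72
Surplus = $2,163.51 − $1,653.72 = $509.79

$509.79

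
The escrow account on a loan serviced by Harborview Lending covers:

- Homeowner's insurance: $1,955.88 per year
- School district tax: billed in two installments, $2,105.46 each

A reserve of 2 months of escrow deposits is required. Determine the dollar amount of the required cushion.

$1,027.80

Homeowner's insurance = $1,955.88
School district tax = $2,105.46 × 2 = $4,210.92
Yearly total = $1,955.88 + $4,210.92 = $6,166.80
Base monthly escrow = $6,166.80 / 12 = $513.90
Required cushion = 2 × $513.90 = $1,027.80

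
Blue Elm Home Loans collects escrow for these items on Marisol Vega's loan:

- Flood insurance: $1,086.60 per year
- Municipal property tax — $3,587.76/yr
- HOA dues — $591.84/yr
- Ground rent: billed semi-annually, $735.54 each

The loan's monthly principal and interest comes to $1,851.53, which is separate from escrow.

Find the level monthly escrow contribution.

Flood insurance — $1,086.60 per year
Municipal property tax — $3,587.76 per year
HOA dues — $591.84 per year
Ground rent — $735.54 × 2 = $1,471.08 per year
Combined annual = $6,737.28
Monthly = $6,737.28 / 12 = $561.44

$561.44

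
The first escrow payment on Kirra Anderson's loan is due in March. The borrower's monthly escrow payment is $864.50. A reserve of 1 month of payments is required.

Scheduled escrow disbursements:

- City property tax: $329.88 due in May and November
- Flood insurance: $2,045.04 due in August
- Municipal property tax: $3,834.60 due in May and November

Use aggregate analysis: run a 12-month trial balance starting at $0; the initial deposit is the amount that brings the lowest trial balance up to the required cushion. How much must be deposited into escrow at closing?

Cushion = 1 × $864.50 = $864.50
Trial balance (start $0, +$864.50 each month, − disbursements):
  Mar: +$864.50 → $864.50
  Apr: +$864.50 → $1,729.00
  May: +$864.50 − $4,164.48 → -$1,570.98
  Jun: +$864.50 → -$706.48
  Jul: +$864.50 → $158.02
  Aug: +$864.50 − $2,045.04 → -$1,022.52
  Sep: +$864.50 → -$158.02
  Oct: +$864.50 → $706.48
  Nov: +$864.50 − $4,164.48 → -$2,593.50
  Dec: +$864.50 → -$1,729.00
  Jan: +$864.50 → -$864.50
  Feb: +$864.50 → $0.00
Lowest trial balance = -$2,593.50 (Nov)
Initial deposit = cushion − low point = $864.50 − (-$2,593.50) = $3,458.00

$3,458.00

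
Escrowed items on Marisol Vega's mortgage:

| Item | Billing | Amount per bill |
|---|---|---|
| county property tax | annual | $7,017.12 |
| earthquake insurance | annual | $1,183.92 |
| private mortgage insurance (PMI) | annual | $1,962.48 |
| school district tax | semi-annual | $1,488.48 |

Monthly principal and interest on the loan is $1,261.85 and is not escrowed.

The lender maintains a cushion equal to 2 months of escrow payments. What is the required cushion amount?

$2,190.08

County property tax = $7,017.12
Earthquake insurance = $1,183.92
Private mortgage insurance (PMI) = $1,962.48
School district tax = $1,488.48 × 2 = $2,976.96
Total annual escrow = $7,017.12 + $1,183.92 + $1,962.48 + $2,976.96 = $13,140.48
Per month = $13,140.48 / 12 = $1,095.04
Reserve = 2 × $1,095.04 = $2,190.08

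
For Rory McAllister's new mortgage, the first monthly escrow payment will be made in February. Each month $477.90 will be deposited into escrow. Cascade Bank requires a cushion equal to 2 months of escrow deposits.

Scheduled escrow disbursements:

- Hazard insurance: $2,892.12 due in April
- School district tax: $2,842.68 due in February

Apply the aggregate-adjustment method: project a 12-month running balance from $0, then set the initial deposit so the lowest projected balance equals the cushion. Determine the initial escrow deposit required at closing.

$5,256.90

Cushion = 2 × $477.90 = $955.80
Trial balance (start $0, +$477.90 each month, − disbursements):
  Feb: +$477.90 − $2,842.68 → -$2,364.78
  Mar: +$477.90 → -$1,886.88
  Apr: +$477.90 − $2,892.12 → -$4,301.10
  May: +$477.90 → -$3,823.20
  Jun: +$477.90 → -$3,345.30
  Jul: +$477.90 → -$2,867.40
  Aug: +$477.90 → -$2,389.50
  Sep: +$477.90 → -$1,911.60
  Oct: +$477.90 → -$1,433.70
  Nov: +$477.90 → -$955.80
  Dec: +$477.90 → -$477.90
  Jan: +$477.90 → $0.00
Lowest trial balance = -$4,301.10 (Apr)
Initial deposit = cushion − low point = $955.80 − (-$4,301.10) = $5,256.90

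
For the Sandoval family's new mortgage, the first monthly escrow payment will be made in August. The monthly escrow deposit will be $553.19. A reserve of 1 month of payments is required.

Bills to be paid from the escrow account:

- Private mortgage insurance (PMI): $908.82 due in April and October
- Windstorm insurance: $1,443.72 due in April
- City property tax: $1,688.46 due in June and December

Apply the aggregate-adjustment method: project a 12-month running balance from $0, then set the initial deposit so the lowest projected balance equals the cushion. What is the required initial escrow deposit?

Cushion = 1 × $553.19 = $553.19
Trial balance (start $0, +$553.19 each month, − disbursements):
  Aug: +$553.19 → $553.19
  Sep: +$553.19 → $1,106.38
  Oct: +$553.19 − $908.82 → $750.75
  Nov: +$553.19 → $1,303.94
  Dec: +$553.19 − $1,688.46 → $168.67
  Jan: +$553.19 → $721.86
  Feb: +$553.19 → $1,275.05
  Mar: +$553.19 → $1,828.24
  Apr: +$553.19 − $2,352.54 → $28.89
  May: +$553.19 → $582.08
  Jun: +$553.19 − $1,688.46 → -$553.19
  Jul: +$553.19 → $0.00
Lowest trial balance = -$553.19 (Jun)
Initial deposit = cushion − low point = $553.19 − (-$553.19) = $1,106.38

$1,106.38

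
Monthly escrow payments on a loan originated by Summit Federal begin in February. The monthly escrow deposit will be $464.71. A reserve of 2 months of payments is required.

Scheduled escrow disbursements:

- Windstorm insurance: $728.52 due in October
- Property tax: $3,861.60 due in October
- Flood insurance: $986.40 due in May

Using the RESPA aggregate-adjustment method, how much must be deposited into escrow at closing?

$2,323.55

Cushion = 2 × $464.71 = $929.42
Trial balance (start $0, +$464.71 each month, − disbursements):
  Feb: +$464.71 → $464.71
  Mar: +$464.71 → $929.42
  Apr: +$464.71 → $1,394.13
  May: +$464.71 − $986.40 → $872.44
  Jun: +$464.71 → $1,337.15
  Jul: +$464.71 → $1,801.86
  Aug: +$464.71 → $2,266.57
  Sep: +$464.71 → $2,731.28
  Oct: +$464.71 − $4,590.12 → -$1,394.13
  Nov: +$464.71 → -$929.42
  Dec: +$464.71 → -$464.71
  Jan: +$464.71 → $0.00
Lowest trial balance = -$1,394.13 (Oct)
Initial deposit = cushion − low point = $929.42 − (-$1,394.13) = $2,323.55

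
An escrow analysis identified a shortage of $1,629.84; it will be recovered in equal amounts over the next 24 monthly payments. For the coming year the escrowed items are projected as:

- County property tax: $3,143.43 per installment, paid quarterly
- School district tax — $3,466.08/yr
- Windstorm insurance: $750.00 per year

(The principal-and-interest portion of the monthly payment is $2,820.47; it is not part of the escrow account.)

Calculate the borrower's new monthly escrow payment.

County property tax — $3,143.43 × 4 = $12,573.72 per year
School district tax — $3,466.08 per year
Windstorm insurance — $750.00 per year
Total annual escrow = $16,789.80
Per month = $16,789.80 / 12 = $1,399.15
Shortage spread = $1,629.84 ÷ 24 = $67.91/mo
New monthly escrow = $1,399.15 + $67.91 = $1,467.06

$1,467.06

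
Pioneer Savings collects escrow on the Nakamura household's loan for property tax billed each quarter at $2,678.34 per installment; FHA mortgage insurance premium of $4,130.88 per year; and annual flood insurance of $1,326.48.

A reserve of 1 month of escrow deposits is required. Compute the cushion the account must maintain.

$1,347.56

Property tax: $2,678.34 × 4 = $10,713.36 per year
FHA mortgage insurance premium: $4,130.88 per year
Flood insurance: $1,326.48 per year
Annual escrow total = $10,713.36 + $4,130.88 + $1,326.48 = $16,170.72
Monthly = $16,170.72 ÷ 12 = $1,347.56
Cushion = 1 × $1,347.56 = $1,347.56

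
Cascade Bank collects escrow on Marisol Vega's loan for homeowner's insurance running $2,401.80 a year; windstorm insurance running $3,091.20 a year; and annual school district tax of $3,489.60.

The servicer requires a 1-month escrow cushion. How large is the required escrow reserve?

$748.55

Homeowner's insurance: $2,401.80 annually
Windstorm insurance: $3,091.20 annually
School district tax: $3,489.60 annually
Yearly total = $8,982.60
Monthly escrow = $8,982.60 ÷ 12 = $748.55
Required cushion = 1 × $748.55 = $748.55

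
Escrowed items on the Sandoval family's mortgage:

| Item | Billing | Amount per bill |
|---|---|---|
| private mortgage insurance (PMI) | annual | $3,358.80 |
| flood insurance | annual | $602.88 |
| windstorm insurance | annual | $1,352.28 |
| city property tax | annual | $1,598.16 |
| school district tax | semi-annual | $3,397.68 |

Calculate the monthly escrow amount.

Private mortgage insurance (PMI) — $3,358.80/yr
Flood insurance — $602.88/yr
Windstorm insurance — $1,352.28/yr
City property tax — $1,598.16/yr
School district tax — $3,397.68 × 2 = $6,795.36/yr
Total per year = $13,707.48
Monthly = $13,707.48 ÷ 12 = $1,142.29

$1,142.29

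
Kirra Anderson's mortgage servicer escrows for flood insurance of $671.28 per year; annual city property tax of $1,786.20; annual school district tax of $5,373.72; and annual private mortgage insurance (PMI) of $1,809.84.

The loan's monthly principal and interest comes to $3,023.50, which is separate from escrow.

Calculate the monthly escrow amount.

Flood insurance = $671.28/yr
City property tax = $1,786.20/yr
School district tax = $5,373.72/yr
Private mortgage insurance (PMI) = $1,809.84/yr
Total per year = $671.28 + $1,786.20 + $5,373.72 + $1,809.84 = $9,641.04
Per month = $9,641.04 / 12 = $803.42

$803.42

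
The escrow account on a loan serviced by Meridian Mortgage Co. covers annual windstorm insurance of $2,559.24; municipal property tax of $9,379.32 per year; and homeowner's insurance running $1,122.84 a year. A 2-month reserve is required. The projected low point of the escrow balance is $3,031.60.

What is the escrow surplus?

$854.70

Windstorm insurance — $2,559.24/yr
Municipal property tax — $9,379.32/yr
Homeowner's insurance — $1,122.84/yr
Annual escrow total = $2,559.24 + $9,379.32 + $1,122.84 = $13,061.40
Per month = $13,061.40 / 12 = $1,088.45
Required reserve = 2 × $1,088.45 = $2,176.90
Excess over cushion: $3,031.60 − $2,176.90 = $854.70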